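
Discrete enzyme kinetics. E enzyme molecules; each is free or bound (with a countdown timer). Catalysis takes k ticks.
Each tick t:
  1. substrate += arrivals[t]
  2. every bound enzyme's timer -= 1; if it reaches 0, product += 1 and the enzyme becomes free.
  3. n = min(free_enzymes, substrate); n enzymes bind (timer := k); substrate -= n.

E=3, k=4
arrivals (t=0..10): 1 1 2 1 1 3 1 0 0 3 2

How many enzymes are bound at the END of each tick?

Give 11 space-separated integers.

Answer: 1 2 3 3 3 3 3 3 3 3 3

Derivation:
t=0: arr=1 -> substrate=0 bound=1 product=0
t=1: arr=1 -> substrate=0 bound=2 product=0
t=2: arr=2 -> substrate=1 bound=3 product=0
t=3: arr=1 -> substrate=2 bound=3 product=0
t=4: arr=1 -> substrate=2 bound=3 product=1
t=5: arr=3 -> substrate=4 bound=3 product=2
t=6: arr=1 -> substrate=4 bound=3 product=3
t=7: arr=0 -> substrate=4 bound=3 product=3
t=8: arr=0 -> substrate=3 bound=3 product=4
t=9: arr=3 -> substrate=5 bound=3 product=5
t=10: arr=2 -> substrate=6 bound=3 product=6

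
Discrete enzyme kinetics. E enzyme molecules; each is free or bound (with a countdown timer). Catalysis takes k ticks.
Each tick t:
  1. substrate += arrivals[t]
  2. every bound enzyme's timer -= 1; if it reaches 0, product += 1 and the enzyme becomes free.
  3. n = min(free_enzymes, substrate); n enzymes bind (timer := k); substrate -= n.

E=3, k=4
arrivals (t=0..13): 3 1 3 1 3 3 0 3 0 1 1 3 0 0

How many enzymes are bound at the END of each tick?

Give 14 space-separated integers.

Answer: 3 3 3 3 3 3 3 3 3 3 3 3 3 3

Derivation:
t=0: arr=3 -> substrate=0 bound=3 product=0
t=1: arr=1 -> substrate=1 bound=3 product=0
t=2: arr=3 -> substrate=4 bound=3 product=0
t=3: arr=1 -> substrate=5 bound=3 product=0
t=4: arr=3 -> substrate=5 bound=3 product=3
t=5: arr=3 -> substrate=8 bound=3 product=3
t=6: arr=0 -> substrate=8 bound=3 product=3
t=7: arr=3 -> substrate=11 bound=3 product=3
t=8: arr=0 -> substrate=8 bound=3 product=6
t=9: arr=1 -> substrate=9 bound=3 product=6
t=10: arr=1 -> substrate=10 bound=3 product=6
t=11: arr=3 -> substrate=13 bound=3 product=6
t=12: arr=0 -> substrate=10 bound=3 product=9
t=13: arr=0 -> substrate=10 bound=3 product=9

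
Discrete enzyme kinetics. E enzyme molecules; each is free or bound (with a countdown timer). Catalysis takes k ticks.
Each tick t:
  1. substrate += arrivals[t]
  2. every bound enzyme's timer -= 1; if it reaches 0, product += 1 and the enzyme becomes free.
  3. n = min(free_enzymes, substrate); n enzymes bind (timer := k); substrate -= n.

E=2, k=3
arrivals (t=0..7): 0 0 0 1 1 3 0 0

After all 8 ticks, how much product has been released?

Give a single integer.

t=0: arr=0 -> substrate=0 bound=0 product=0
t=1: arr=0 -> substrate=0 bound=0 product=0
t=2: arr=0 -> substrate=0 bound=0 product=0
t=3: arr=1 -> substrate=0 bound=1 product=0
t=4: arr=1 -> substrate=0 bound=2 product=0
t=5: arr=3 -> substrate=3 bound=2 product=0
t=6: arr=0 -> substrate=2 bound=2 product=1
t=7: arr=0 -> substrate=1 bound=2 product=2

Answer: 2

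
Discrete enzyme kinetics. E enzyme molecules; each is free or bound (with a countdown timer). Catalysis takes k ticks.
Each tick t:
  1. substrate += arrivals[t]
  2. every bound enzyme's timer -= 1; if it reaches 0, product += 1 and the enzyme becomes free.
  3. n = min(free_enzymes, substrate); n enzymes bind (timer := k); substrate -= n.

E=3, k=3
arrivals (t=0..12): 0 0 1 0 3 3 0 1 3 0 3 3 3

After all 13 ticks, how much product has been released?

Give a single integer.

t=0: arr=0 -> substrate=0 bound=0 product=0
t=1: arr=0 -> substrate=0 bound=0 product=0
t=2: arr=1 -> substrate=0 bound=1 product=0
t=3: arr=0 -> substrate=0 bound=1 product=0
t=4: arr=3 -> substrate=1 bound=3 product=0
t=5: arr=3 -> substrate=3 bound=3 product=1
t=6: arr=0 -> substrate=3 bound=3 product=1
t=7: arr=1 -> substrate=2 bound=3 product=3
t=8: arr=3 -> substrate=4 bound=3 product=4
t=9: arr=0 -> substrate=4 bound=3 product=4
t=10: arr=3 -> substrate=5 bound=3 product=6
t=11: arr=3 -> substrate=7 bound=3 product=7
t=12: arr=3 -> substrate=10 bound=3 product=7

Answer: 7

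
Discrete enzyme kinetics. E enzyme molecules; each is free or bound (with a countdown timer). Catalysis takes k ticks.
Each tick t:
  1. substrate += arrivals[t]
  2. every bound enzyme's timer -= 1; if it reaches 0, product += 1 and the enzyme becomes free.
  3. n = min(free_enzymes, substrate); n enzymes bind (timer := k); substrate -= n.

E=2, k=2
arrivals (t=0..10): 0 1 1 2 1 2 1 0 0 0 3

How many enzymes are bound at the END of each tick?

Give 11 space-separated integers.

Answer: 0 1 2 2 2 2 2 2 2 1 2

Derivation:
t=0: arr=0 -> substrate=0 bound=0 product=0
t=1: arr=1 -> substrate=0 bound=1 product=0
t=2: arr=1 -> substrate=0 bound=2 product=0
t=3: arr=2 -> substrate=1 bound=2 product=1
t=4: arr=1 -> substrate=1 bound=2 product=2
t=5: arr=2 -> substrate=2 bound=2 product=3
t=6: arr=1 -> substrate=2 bound=2 product=4
t=7: arr=0 -> substrate=1 bound=2 product=5
t=8: arr=0 -> substrate=0 bound=2 product=6
t=9: arr=0 -> substrate=0 bound=1 product=7
t=10: arr=3 -> substrate=1 bound=2 product=8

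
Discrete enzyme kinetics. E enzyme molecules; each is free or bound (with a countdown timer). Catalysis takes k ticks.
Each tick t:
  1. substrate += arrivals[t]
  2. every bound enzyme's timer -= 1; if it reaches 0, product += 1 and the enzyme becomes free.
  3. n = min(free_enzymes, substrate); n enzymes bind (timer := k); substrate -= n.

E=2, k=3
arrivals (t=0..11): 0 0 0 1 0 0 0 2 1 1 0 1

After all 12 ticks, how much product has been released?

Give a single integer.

t=0: arr=0 -> substrate=0 bound=0 product=0
t=1: arr=0 -> substrate=0 bound=0 product=0
t=2: arr=0 -> substrate=0 bound=0 product=0
t=3: arr=1 -> substrate=0 bound=1 product=0
t=4: arr=0 -> substrate=0 bound=1 product=0
t=5: arr=0 -> substrate=0 bound=1 product=0
t=6: arr=0 -> substrate=0 bound=0 product=1
t=7: arr=2 -> substrate=0 bound=2 product=1
t=8: arr=1 -> substrate=1 bound=2 product=1
t=9: arr=1 -> substrate=2 bound=2 product=1
t=10: arr=0 -> substrate=0 bound=2 product=3
t=11: arr=1 -> substrate=1 bound=2 product=3

Answer: 3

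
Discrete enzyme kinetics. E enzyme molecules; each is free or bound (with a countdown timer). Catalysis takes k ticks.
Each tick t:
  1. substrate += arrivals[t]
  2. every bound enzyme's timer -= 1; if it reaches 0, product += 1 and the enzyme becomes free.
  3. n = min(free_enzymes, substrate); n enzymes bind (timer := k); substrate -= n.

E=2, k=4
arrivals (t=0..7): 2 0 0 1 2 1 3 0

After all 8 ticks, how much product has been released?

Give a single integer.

Answer: 2

Derivation:
t=0: arr=2 -> substrate=0 bound=2 product=0
t=1: arr=0 -> substrate=0 bound=2 product=0
t=2: arr=0 -> substrate=0 bound=2 product=0
t=3: arr=1 -> substrate=1 bound=2 product=0
t=4: arr=2 -> substrate=1 bound=2 product=2
t=5: arr=1 -> substrate=2 bound=2 product=2
t=6: arr=3 -> substrate=5 bound=2 product=2
t=7: arr=0 -> substrate=5 bound=2 product=2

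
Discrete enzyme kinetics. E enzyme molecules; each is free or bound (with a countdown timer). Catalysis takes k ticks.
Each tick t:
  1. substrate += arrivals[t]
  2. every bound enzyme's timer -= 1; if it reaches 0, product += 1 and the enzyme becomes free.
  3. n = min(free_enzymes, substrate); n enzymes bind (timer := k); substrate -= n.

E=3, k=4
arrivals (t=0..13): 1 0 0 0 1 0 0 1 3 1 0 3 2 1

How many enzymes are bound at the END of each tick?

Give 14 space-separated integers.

t=0: arr=1 -> substrate=0 bound=1 product=0
t=1: arr=0 -> substrate=0 bound=1 product=0
t=2: arr=0 -> substrate=0 bound=1 product=0
t=3: arr=0 -> substrate=0 bound=1 product=0
t=4: arr=1 -> substrate=0 bound=1 product=1
t=5: arr=0 -> substrate=0 bound=1 product=1
t=6: arr=0 -> substrate=0 bound=1 product=1
t=7: arr=1 -> substrate=0 bound=2 product=1
t=8: arr=3 -> substrate=1 bound=3 product=2
t=9: arr=1 -> substrate=2 bound=3 product=2
t=10: arr=0 -> substrate=2 bound=3 product=2
t=11: arr=3 -> substrate=4 bound=3 product=3
t=12: arr=2 -> substrate=4 bound=3 product=5
t=13: arr=1 -> substrate=5 bound=3 product=5

Answer: 1 1 1 1 1 1 1 2 3 3 3 3 3 3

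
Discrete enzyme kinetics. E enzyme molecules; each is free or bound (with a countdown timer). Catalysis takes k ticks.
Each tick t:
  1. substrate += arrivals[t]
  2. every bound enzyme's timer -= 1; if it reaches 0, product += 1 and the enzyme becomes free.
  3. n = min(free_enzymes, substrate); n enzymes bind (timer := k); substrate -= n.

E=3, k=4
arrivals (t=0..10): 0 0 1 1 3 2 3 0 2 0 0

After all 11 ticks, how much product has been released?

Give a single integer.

t=0: arr=0 -> substrate=0 bound=0 product=0
t=1: arr=0 -> substrate=0 bound=0 product=0
t=2: arr=1 -> substrate=0 bound=1 product=0
t=3: arr=1 -> substrate=0 bound=2 product=0
t=4: arr=3 -> substrate=2 bound=3 product=0
t=5: arr=2 -> substrate=4 bound=3 product=0
t=6: arr=3 -> substrate=6 bound=3 product=1
t=7: arr=0 -> substrate=5 bound=3 product=2
t=8: arr=2 -> substrate=6 bound=3 product=3
t=9: arr=0 -> substrate=6 bound=3 product=3
t=10: arr=0 -> substrate=5 bound=3 product=4

Answer: 4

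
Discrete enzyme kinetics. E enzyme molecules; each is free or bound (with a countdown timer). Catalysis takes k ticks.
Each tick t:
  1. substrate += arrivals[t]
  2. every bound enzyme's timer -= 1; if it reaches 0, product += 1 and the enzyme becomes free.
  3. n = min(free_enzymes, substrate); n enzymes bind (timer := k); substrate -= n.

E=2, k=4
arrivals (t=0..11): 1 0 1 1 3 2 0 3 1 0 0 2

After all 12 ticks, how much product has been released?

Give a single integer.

t=0: arr=1 -> substrate=0 bound=1 product=0
t=1: arr=0 -> substrate=0 bound=1 product=0
t=2: arr=1 -> substrate=0 bound=2 product=0
t=3: arr=1 -> substrate=1 bound=2 product=0
t=4: arr=3 -> substrate=3 bound=2 product=1
t=5: arr=2 -> substrate=5 bound=2 product=1
t=6: arr=0 -> substrate=4 bound=2 product=2
t=7: arr=3 -> substrate=7 bound=2 product=2
t=8: arr=1 -> substrate=7 bound=2 product=3
t=9: arr=0 -> substrate=7 bound=2 product=3
t=10: arr=0 -> substrate=6 bound=2 product=4
t=11: arr=2 -> substrate=8 bound=2 product=4

Answer: 4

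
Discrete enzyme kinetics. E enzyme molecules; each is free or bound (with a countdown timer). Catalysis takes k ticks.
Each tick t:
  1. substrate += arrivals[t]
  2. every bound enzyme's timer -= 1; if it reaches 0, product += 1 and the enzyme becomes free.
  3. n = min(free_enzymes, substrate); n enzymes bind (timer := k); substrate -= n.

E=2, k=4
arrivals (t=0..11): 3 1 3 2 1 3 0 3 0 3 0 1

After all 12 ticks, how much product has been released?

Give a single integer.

Answer: 4

Derivation:
t=0: arr=3 -> substrate=1 bound=2 product=0
t=1: arr=1 -> substrate=2 bound=2 product=0
t=2: arr=3 -> substrate=5 bound=2 product=0
t=3: arr=2 -> substrate=7 bound=2 product=0
t=4: arr=1 -> substrate=6 bound=2 product=2
t=5: arr=3 -> substrate=9 bound=2 product=2
t=6: arr=0 -> substrate=9 bound=2 product=2
t=7: arr=3 -> substrate=12 bound=2 product=2
t=8: arr=0 -> substrate=10 bound=2 product=4
t=9: arr=3 -> substrate=13 bound=2 product=4
t=10: arr=0 -> substrate=13 bound=2 product=4
t=11: arr=1 -> substrate=14 bound=2 product=4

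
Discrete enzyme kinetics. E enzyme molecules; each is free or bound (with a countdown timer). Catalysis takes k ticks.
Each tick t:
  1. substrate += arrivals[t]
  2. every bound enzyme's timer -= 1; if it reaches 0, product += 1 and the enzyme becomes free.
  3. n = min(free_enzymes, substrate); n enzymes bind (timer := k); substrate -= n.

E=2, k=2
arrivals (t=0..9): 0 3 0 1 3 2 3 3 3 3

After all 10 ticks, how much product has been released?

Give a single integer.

t=0: arr=0 -> substrate=0 bound=0 product=0
t=1: arr=3 -> substrate=1 bound=2 product=0
t=2: arr=0 -> substrate=1 bound=2 product=0
t=3: arr=1 -> substrate=0 bound=2 product=2
t=4: arr=3 -> substrate=3 bound=2 product=2
t=5: arr=2 -> substrate=3 bound=2 product=4
t=6: arr=3 -> substrate=6 bound=2 product=4
t=7: arr=3 -> substrate=7 bound=2 product=6
t=8: arr=3 -> substrate=10 bound=2 product=6
t=9: arr=3 -> substrate=11 bound=2 product=8

Answer: 8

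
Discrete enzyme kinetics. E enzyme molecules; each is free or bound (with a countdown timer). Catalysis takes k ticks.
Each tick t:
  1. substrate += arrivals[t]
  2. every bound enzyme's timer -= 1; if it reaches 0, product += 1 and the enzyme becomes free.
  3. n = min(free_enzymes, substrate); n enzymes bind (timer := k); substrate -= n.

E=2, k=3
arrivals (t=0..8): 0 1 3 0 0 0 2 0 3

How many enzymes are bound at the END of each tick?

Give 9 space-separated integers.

t=0: arr=0 -> substrate=0 bound=0 product=0
t=1: arr=1 -> substrate=0 bound=1 product=0
t=2: arr=3 -> substrate=2 bound=2 product=0
t=3: arr=0 -> substrate=2 bound=2 product=0
t=4: arr=0 -> substrate=1 bound=2 product=1
t=5: arr=0 -> substrate=0 bound=2 product=2
t=6: arr=2 -> substrate=2 bound=2 product=2
t=7: arr=0 -> substrate=1 bound=2 product=3
t=8: arr=3 -> substrate=3 bound=2 product=4

Answer: 0 1 2 2 2 2 2 2 2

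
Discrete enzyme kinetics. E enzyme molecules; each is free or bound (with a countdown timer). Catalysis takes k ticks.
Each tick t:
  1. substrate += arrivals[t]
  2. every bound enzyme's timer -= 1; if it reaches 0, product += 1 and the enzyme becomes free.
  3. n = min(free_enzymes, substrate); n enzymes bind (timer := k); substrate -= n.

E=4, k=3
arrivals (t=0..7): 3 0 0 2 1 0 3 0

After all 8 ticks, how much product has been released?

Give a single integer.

Answer: 6

Derivation:
t=0: arr=3 -> substrate=0 bound=3 product=0
t=1: arr=0 -> substrate=0 bound=3 product=0
t=2: arr=0 -> substrate=0 bound=3 product=0
t=3: arr=2 -> substrate=0 bound=2 product=3
t=4: arr=1 -> substrate=0 bound=3 product=3
t=5: arr=0 -> substrate=0 bound=3 product=3
t=6: arr=3 -> substrate=0 bound=4 product=5
t=7: arr=0 -> substrate=0 bound=3 product=6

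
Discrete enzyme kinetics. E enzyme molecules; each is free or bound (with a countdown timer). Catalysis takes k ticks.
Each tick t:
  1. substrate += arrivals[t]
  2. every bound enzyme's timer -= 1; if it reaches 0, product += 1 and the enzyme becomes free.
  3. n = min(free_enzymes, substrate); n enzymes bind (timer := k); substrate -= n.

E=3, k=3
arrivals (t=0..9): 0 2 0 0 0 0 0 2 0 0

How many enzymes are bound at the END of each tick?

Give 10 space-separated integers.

Answer: 0 2 2 2 0 0 0 2 2 2

Derivation:
t=0: arr=0 -> substrate=0 bound=0 product=0
t=1: arr=2 -> substrate=0 bound=2 product=0
t=2: arr=0 -> substrate=0 bound=2 product=0
t=3: arr=0 -> substrate=0 bound=2 product=0
t=4: arr=0 -> substrate=0 bound=0 product=2
t=5: arr=0 -> substrate=0 bound=0 product=2
t=6: arr=0 -> substrate=0 bound=0 product=2
t=7: arr=2 -> substrate=0 bound=2 product=2
t=8: arr=0 -> substrate=0 bound=2 product=2
t=9: arr=0 -> substrate=0 bound=2 product=2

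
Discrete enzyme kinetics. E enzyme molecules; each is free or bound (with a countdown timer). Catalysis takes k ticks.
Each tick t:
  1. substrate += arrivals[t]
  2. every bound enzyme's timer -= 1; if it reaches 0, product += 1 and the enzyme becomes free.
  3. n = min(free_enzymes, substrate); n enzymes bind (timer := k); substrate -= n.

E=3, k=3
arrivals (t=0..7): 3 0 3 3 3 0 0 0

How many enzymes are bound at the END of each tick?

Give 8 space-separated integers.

t=0: arr=3 -> substrate=0 bound=3 product=0
t=1: arr=0 -> substrate=0 bound=3 product=0
t=2: arr=3 -> substrate=3 bound=3 product=0
t=3: arr=3 -> substrate=3 bound=3 product=3
t=4: arr=3 -> substrate=6 bound=3 product=3
t=5: arr=0 -> substrate=6 bound=3 product=3
t=6: arr=0 -> substrate=3 bound=3 product=6
t=7: arr=0 -> substrate=3 bound=3 product=6

Answer: 3 3 3 3 3 3 3 3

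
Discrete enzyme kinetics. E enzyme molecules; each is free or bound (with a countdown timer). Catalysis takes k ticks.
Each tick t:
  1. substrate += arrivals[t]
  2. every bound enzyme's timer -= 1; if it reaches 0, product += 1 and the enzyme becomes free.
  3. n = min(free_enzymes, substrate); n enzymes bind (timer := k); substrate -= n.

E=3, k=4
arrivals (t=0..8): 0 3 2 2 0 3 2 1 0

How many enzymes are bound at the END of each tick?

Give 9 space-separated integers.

Answer: 0 3 3 3 3 3 3 3 3

Derivation:
t=0: arr=0 -> substrate=0 bound=0 product=0
t=1: arr=3 -> substrate=0 bound=3 product=0
t=2: arr=2 -> substrate=2 bound=3 product=0
t=3: arr=2 -> substrate=4 bound=3 product=0
t=4: arr=0 -> substrate=4 bound=3 product=0
t=5: arr=3 -> substrate=4 bound=3 product=3
t=6: arr=2 -> substrate=6 bound=3 product=3
t=7: arr=1 -> substrate=7 bound=3 product=3
t=8: arr=0 -> substrate=7 bound=3 product=3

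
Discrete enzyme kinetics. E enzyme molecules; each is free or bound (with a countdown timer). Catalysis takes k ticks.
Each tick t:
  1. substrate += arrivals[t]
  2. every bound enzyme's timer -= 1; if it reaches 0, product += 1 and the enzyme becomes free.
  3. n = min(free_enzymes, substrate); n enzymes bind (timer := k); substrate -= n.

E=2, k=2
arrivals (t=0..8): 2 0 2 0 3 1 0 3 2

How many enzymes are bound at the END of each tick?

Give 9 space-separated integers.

t=0: arr=2 -> substrate=0 bound=2 product=0
t=1: arr=0 -> substrate=0 bound=2 product=0
t=2: arr=2 -> substrate=0 bound=2 product=2
t=3: arr=0 -> substrate=0 bound=2 product=2
t=4: arr=3 -> substrate=1 bound=2 product=4
t=5: arr=1 -> substrate=2 bound=2 product=4
t=6: arr=0 -> substrate=0 bound=2 product=6
t=7: arr=3 -> substrate=3 bound=2 product=6
t=8: arr=2 -> substrate=3 bound=2 product=8

Answer: 2 2 2 2 2 2 2 2 2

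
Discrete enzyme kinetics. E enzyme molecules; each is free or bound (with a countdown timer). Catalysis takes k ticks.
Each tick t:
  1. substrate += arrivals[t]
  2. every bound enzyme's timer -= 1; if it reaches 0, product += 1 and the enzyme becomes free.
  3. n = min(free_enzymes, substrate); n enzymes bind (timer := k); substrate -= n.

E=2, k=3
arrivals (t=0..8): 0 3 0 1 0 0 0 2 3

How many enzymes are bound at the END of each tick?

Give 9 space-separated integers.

Answer: 0 2 2 2 2 2 2 2 2

Derivation:
t=0: arr=0 -> substrate=0 bound=0 product=0
t=1: arr=3 -> substrate=1 bound=2 product=0
t=2: arr=0 -> substrate=1 bound=2 product=0
t=3: arr=1 -> substrate=2 bound=2 product=0
t=4: arr=0 -> substrate=0 bound=2 product=2
t=5: arr=0 -> substrate=0 bound=2 product=2
t=6: arr=0 -> substrate=0 bound=2 product=2
t=7: arr=2 -> substrate=0 bound=2 product=4
t=8: arr=3 -> substrate=3 bound=2 product=4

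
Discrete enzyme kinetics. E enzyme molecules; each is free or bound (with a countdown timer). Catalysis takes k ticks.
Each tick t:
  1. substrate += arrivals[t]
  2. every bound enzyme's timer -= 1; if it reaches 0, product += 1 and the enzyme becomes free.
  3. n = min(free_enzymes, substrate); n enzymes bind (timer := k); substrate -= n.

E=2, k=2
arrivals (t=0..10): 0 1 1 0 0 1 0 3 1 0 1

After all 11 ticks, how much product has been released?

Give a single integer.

Answer: 5

Derivation:
t=0: arr=0 -> substrate=0 bound=0 product=0
t=1: arr=1 -> substrate=0 bound=1 product=0
t=2: arr=1 -> substrate=0 bound=2 product=0
t=3: arr=0 -> substrate=0 bound=1 product=1
t=4: arr=0 -> substrate=0 bound=0 product=2
t=5: arr=1 -> substrate=0 bound=1 product=2
t=6: arr=0 -> substrate=0 bound=1 product=2
t=7: arr=3 -> substrate=1 bound=2 product=3
t=8: arr=1 -> substrate=2 bound=2 product=3
t=9: arr=0 -> substrate=0 bound=2 product=5
t=10: arr=1 -> substrate=1 bound=2 product=5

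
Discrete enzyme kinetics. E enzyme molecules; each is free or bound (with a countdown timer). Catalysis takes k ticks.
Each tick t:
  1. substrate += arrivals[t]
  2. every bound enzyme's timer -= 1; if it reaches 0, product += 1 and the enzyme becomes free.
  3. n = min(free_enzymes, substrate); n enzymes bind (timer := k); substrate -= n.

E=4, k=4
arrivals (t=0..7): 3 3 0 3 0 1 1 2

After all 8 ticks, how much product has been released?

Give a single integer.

Answer: 4

Derivation:
t=0: arr=3 -> substrate=0 bound=3 product=0
t=1: arr=3 -> substrate=2 bound=4 product=0
t=2: arr=0 -> substrate=2 bound=4 product=0
t=3: arr=3 -> substrate=5 bound=4 product=0
t=4: arr=0 -> substrate=2 bound=4 product=3
t=5: arr=1 -> substrate=2 bound=4 product=4
t=6: arr=1 -> substrate=3 bound=4 product=4
t=7: arr=2 -> substrate=5 bound=4 product=4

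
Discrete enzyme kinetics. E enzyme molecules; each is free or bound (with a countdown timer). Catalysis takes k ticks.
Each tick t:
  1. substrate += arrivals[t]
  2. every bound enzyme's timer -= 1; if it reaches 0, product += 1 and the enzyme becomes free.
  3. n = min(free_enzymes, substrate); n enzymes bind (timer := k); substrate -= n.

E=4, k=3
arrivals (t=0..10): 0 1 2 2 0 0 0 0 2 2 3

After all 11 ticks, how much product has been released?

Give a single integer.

Answer: 5

Derivation:
t=0: arr=0 -> substrate=0 bound=0 product=0
t=1: arr=1 -> substrate=0 bound=1 product=0
t=2: arr=2 -> substrate=0 bound=3 product=0
t=3: arr=2 -> substrate=1 bound=4 product=0
t=4: arr=0 -> substrate=0 bound=4 product=1
t=5: arr=0 -> substrate=0 bound=2 product=3
t=6: arr=0 -> substrate=0 bound=1 product=4
t=7: arr=0 -> substrate=0 bound=0 product=5
t=8: arr=2 -> substrate=0 bound=2 product=5
t=9: arr=2 -> substrate=0 bound=4 product=5
t=10: arr=3 -> substrate=3 bound=4 product=5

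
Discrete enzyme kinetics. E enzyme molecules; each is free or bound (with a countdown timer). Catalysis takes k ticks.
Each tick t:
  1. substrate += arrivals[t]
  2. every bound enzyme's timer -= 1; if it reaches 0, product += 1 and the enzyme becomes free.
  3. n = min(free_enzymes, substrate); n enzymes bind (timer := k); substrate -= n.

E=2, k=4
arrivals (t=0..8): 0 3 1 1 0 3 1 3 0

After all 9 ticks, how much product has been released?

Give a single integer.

Answer: 2

Derivation:
t=0: arr=0 -> substrate=0 bound=0 product=0
t=1: arr=3 -> substrate=1 bound=2 product=0
t=2: arr=1 -> substrate=2 bound=2 product=0
t=3: arr=1 -> substrate=3 bound=2 product=0
t=4: arr=0 -> substrate=3 bound=2 product=0
t=5: arr=3 -> substrate=4 bound=2 product=2
t=6: arr=1 -> substrate=5 bound=2 product=2
t=7: arr=3 -> substrate=8 bound=2 product=2
t=8: arr=0 -> substrate=8 bound=2 product=2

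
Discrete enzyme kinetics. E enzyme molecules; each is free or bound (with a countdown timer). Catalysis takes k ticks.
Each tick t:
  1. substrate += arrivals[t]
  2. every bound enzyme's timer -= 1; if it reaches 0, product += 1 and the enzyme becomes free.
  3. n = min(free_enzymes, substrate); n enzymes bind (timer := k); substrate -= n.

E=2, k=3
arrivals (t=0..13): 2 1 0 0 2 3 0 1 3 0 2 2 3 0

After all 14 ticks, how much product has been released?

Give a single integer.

Answer: 8

Derivation:
t=0: arr=2 -> substrate=0 bound=2 product=0
t=1: arr=1 -> substrate=1 bound=2 product=0
t=2: arr=0 -> substrate=1 bound=2 product=0
t=3: arr=0 -> substrate=0 bound=1 product=2
t=4: arr=2 -> substrate=1 bound=2 product=2
t=5: arr=3 -> substrate=4 bound=2 product=2
t=6: arr=0 -> substrate=3 bound=2 product=3
t=7: arr=1 -> substrate=3 bound=2 product=4
t=8: arr=3 -> substrate=6 bound=2 product=4
t=9: arr=0 -> substrate=5 bound=2 product=5
t=10: arr=2 -> substrate=6 bound=2 product=6
t=11: arr=2 -> substrate=8 bound=2 product=6
t=12: arr=3 -> substrate=10 bound=2 product=7
t=13: arr=0 -> substrate=9 bound=2 product=8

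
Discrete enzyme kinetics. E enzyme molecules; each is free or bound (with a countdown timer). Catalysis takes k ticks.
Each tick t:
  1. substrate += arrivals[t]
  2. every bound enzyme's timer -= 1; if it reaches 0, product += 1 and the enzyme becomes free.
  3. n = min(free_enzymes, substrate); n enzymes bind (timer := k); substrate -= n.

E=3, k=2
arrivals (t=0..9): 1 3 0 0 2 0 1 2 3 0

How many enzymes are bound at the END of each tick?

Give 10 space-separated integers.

t=0: arr=1 -> substrate=0 bound=1 product=0
t=1: arr=3 -> substrate=1 bound=3 product=0
t=2: arr=0 -> substrate=0 bound=3 product=1
t=3: arr=0 -> substrate=0 bound=1 product=3
t=4: arr=2 -> substrate=0 bound=2 product=4
t=5: arr=0 -> substrate=0 bound=2 product=4
t=6: arr=1 -> substrate=0 bound=1 product=6
t=7: arr=2 -> substrate=0 bound=3 product=6
t=8: arr=3 -> substrate=2 bound=3 product=7
t=9: arr=0 -> substrate=0 bound=3 product=9

Answer: 1 3 3 1 2 2 1 3 3 3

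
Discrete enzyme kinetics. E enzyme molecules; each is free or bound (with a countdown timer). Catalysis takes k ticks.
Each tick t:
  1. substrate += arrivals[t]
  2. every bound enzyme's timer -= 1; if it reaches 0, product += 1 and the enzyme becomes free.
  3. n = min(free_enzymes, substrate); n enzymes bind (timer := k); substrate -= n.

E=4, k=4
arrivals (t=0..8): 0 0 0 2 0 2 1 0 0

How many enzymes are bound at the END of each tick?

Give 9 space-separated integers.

t=0: arr=0 -> substrate=0 bound=0 product=0
t=1: arr=0 -> substrate=0 bound=0 product=0
t=2: arr=0 -> substrate=0 bound=0 product=0
t=3: arr=2 -> substrate=0 bound=2 product=0
t=4: arr=0 -> substrate=0 bound=2 product=0
t=5: arr=2 -> substrate=0 bound=4 product=0
t=6: arr=1 -> substrate=1 bound=4 product=0
t=7: arr=0 -> substrate=0 bound=3 product=2
t=8: arr=0 -> substrate=0 bound=3 product=2

Answer: 0 0 0 2 2 4 4 3 3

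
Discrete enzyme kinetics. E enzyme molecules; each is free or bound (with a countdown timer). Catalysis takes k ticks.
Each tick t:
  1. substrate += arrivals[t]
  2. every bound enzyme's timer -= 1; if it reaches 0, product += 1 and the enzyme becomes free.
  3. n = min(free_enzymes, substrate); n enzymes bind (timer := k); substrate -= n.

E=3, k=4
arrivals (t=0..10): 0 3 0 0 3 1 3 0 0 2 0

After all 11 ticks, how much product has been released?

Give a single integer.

Answer: 6

Derivation:
t=0: arr=0 -> substrate=0 bound=0 product=0
t=1: arr=3 -> substrate=0 bound=3 product=0
t=2: arr=0 -> substrate=0 bound=3 product=0
t=3: arr=0 -> substrate=0 bound=3 product=0
t=4: arr=3 -> substrate=3 bound=3 product=0
t=5: arr=1 -> substrate=1 bound=3 product=3
t=6: arr=3 -> substrate=4 bound=3 product=3
t=7: arr=0 -> substrate=4 bound=3 product=3
t=8: arr=0 -> substrate=4 bound=3 product=3
t=9: arr=2 -> substrate=3 bound=3 product=6
t=10: arr=0 -> substrate=3 bound=3 product=6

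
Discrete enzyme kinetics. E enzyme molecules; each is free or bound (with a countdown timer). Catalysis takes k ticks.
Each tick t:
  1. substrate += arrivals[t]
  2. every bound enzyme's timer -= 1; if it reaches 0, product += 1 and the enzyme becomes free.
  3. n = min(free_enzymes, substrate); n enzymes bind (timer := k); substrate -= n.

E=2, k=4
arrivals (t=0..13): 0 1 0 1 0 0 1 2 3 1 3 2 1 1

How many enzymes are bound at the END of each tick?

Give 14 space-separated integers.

t=0: arr=0 -> substrate=0 bound=0 product=0
t=1: arr=1 -> substrate=0 bound=1 product=0
t=2: arr=0 -> substrate=0 bound=1 product=0
t=3: arr=1 -> substrate=0 bound=2 product=0
t=4: arr=0 -> substrate=0 bound=2 product=0
t=5: arr=0 -> substrate=0 bound=1 product=1
t=6: arr=1 -> substrate=0 bound=2 product=1
t=7: arr=2 -> substrate=1 bound=2 product=2
t=8: arr=3 -> substrate=4 bound=2 product=2
t=9: arr=1 -> substrate=5 bound=2 product=2
t=10: arr=3 -> substrate=7 bound=2 product=3
t=11: arr=2 -> substrate=8 bound=2 product=4
t=12: arr=1 -> substrate=9 bound=2 product=4
t=13: arr=1 -> substrate=10 bound=2 product=4

Answer: 0 1 1 2 2 1 2 2 2 2 2 2 2 2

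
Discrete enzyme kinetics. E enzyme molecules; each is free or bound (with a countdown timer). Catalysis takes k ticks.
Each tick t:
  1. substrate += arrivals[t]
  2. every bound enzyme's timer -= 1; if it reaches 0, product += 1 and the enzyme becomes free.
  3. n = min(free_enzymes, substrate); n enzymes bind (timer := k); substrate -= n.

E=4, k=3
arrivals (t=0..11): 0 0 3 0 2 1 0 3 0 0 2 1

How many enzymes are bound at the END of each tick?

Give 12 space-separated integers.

Answer: 0 0 3 3 4 3 3 4 3 3 3 3

Derivation:
t=0: arr=0 -> substrate=0 bound=0 product=0
t=1: arr=0 -> substrate=0 bound=0 product=0
t=2: arr=3 -> substrate=0 bound=3 product=0
t=3: arr=0 -> substrate=0 bound=3 product=0
t=4: arr=2 -> substrate=1 bound=4 product=0
t=5: arr=1 -> substrate=0 bound=3 product=3
t=6: arr=0 -> substrate=0 bound=3 product=3
t=7: arr=3 -> substrate=1 bound=4 product=4
t=8: arr=0 -> substrate=0 bound=3 product=6
t=9: arr=0 -> substrate=0 bound=3 product=6
t=10: arr=2 -> substrate=0 bound=3 product=8
t=11: arr=1 -> substrate=0 bound=3 product=9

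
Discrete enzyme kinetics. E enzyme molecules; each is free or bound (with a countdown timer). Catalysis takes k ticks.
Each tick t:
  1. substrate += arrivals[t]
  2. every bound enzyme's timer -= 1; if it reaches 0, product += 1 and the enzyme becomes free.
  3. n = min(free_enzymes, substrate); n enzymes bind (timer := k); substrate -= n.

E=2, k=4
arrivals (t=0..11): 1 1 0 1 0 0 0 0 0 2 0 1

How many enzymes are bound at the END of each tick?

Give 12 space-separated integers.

t=0: arr=1 -> substrate=0 bound=1 product=0
t=1: arr=1 -> substrate=0 bound=2 product=0
t=2: arr=0 -> substrate=0 bound=2 product=0
t=3: arr=1 -> substrate=1 bound=2 product=0
t=4: arr=0 -> substrate=0 bound=2 product=1
t=5: arr=0 -> substrate=0 bound=1 product=2
t=6: arr=0 -> substrate=0 bound=1 product=2
t=7: arr=0 -> substrate=0 bound=1 product=2
t=8: arr=0 -> substrate=0 bound=0 product=3
t=9: arr=2 -> substrate=0 bound=2 product=3
t=10: arr=0 -> substrate=0 bound=2 product=3
t=11: arr=1 -> substrate=1 bound=2 product=3

Answer: 1 2 2 2 2 1 1 1 0 2 2 2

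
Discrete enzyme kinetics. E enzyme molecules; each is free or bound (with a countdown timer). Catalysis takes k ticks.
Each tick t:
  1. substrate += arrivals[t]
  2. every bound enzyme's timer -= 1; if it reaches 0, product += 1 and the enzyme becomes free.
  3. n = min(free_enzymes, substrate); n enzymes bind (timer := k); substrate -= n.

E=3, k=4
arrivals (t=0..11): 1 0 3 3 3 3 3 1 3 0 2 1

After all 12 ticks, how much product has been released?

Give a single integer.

Answer: 6

Derivation:
t=0: arr=1 -> substrate=0 bound=1 product=0
t=1: arr=0 -> substrate=0 bound=1 product=0
t=2: arr=3 -> substrate=1 bound=3 product=0
t=3: arr=3 -> substrate=4 bound=3 product=0
t=4: arr=3 -> substrate=6 bound=3 product=1
t=5: arr=3 -> substrate=9 bound=3 product=1
t=6: arr=3 -> substrate=10 bound=3 product=3
t=7: arr=1 -> substrate=11 bound=3 product=3
t=8: arr=3 -> substrate=13 bound=3 product=4
t=9: arr=0 -> substrate=13 bound=3 product=4
t=10: arr=2 -> substrate=13 bound=3 product=6
t=11: arr=1 -> substrate=14 bound=3 product=6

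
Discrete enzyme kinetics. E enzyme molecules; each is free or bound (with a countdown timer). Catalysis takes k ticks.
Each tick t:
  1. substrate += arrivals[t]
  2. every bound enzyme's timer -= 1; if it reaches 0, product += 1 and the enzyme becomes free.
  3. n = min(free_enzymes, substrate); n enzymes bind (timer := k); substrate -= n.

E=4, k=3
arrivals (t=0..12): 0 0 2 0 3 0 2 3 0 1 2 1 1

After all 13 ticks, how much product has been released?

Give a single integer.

t=0: arr=0 -> substrate=0 bound=0 product=0
t=1: arr=0 -> substrate=0 bound=0 product=0
t=2: arr=2 -> substrate=0 bound=2 product=0
t=3: arr=0 -> substrate=0 bound=2 product=0
t=4: arr=3 -> substrate=1 bound=4 product=0
t=5: arr=0 -> substrate=0 bound=3 product=2
t=6: arr=2 -> substrate=1 bound=4 product=2
t=7: arr=3 -> substrate=2 bound=4 product=4
t=8: arr=0 -> substrate=1 bound=4 product=5
t=9: arr=1 -> substrate=1 bound=4 product=6
t=10: arr=2 -> substrate=1 bound=4 product=8
t=11: arr=1 -> substrate=1 bound=4 product=9
t=12: arr=1 -> substrate=1 bound=4 product=10

Answer: 10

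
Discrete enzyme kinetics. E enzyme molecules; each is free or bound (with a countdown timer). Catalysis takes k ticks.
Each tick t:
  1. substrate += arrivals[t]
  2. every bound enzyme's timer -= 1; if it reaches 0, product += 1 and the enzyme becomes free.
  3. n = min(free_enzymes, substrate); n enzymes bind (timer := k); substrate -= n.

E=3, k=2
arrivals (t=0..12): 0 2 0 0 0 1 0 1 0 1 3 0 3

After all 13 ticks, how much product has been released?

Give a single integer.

Answer: 7

Derivation:
t=0: arr=0 -> substrate=0 bound=0 product=0
t=1: arr=2 -> substrate=0 bound=2 product=0
t=2: arr=0 -> substrate=0 bound=2 product=0
t=3: arr=0 -> substrate=0 bound=0 product=2
t=4: arr=0 -> substrate=0 bound=0 product=2
t=5: arr=1 -> substrate=0 bound=1 product=2
t=6: arr=0 -> substrate=0 bound=1 product=2
t=7: arr=1 -> substrate=0 bound=1 product=3
t=8: arr=0 -> substrate=0 bound=1 product=3
t=9: arr=1 -> substrate=0 bound=1 product=4
t=10: arr=3 -> substrate=1 bound=3 product=4
t=11: arr=0 -> substrate=0 bound=3 product=5
t=12: arr=3 -> substrate=1 bound=3 product=7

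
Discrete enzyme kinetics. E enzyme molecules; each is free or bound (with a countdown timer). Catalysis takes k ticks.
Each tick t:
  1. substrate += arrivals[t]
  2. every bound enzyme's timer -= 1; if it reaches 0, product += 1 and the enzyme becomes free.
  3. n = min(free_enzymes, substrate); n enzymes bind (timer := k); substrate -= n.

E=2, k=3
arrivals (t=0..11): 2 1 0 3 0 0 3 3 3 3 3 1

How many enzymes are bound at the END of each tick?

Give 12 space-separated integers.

Answer: 2 2 2 2 2 2 2 2 2 2 2 2

Derivation:
t=0: arr=2 -> substrate=0 bound=2 product=0
t=1: arr=1 -> substrate=1 bound=2 product=0
t=2: arr=0 -> substrate=1 bound=2 product=0
t=3: arr=3 -> substrate=2 bound=2 product=2
t=4: arr=0 -> substrate=2 bound=2 product=2
t=5: arr=0 -> substrate=2 bound=2 product=2
t=6: arr=3 -> substrate=3 bound=2 product=4
t=7: arr=3 -> substrate=6 bound=2 product=4
t=8: arr=3 -> substrate=9 bound=2 product=4
t=9: arr=3 -> substrate=10 bound=2 product=6
t=10: arr=3 -> substrate=13 bound=2 product=6
t=11: arr=1 -> substrate=14 bound=2 product=6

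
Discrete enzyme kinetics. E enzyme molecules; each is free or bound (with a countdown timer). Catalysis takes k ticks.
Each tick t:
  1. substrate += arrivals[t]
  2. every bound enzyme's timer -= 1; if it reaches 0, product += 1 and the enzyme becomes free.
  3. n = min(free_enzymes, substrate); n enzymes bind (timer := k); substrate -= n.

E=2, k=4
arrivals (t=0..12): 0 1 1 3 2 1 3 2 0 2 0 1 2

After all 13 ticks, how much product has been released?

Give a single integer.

Answer: 4

Derivation:
t=0: arr=0 -> substrate=0 bound=0 product=0
t=1: arr=1 -> substrate=0 bound=1 product=0
t=2: arr=1 -> substrate=0 bound=2 product=0
t=3: arr=3 -> substrate=3 bound=2 product=0
t=4: arr=2 -> substrate=5 bound=2 product=0
t=5: arr=1 -> substrate=5 bound=2 product=1
t=6: arr=3 -> substrate=7 bound=2 product=2
t=7: arr=2 -> substrate=9 bound=2 product=2
t=8: arr=0 -> substrate=9 bound=2 product=2
t=9: arr=2 -> substrate=10 bound=2 product=3
t=10: arr=0 -> substrate=9 bound=2 product=4
t=11: arr=1 -> substrate=10 bound=2 product=4
t=12: arr=2 -> substrate=12 bound=2 product=4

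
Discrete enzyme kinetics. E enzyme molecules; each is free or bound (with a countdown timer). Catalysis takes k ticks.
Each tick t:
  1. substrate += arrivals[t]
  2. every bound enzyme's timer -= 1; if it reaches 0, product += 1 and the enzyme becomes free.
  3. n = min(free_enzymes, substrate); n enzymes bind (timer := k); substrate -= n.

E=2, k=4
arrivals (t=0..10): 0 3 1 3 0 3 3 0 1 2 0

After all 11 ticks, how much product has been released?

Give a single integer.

Answer: 4

Derivation:
t=0: arr=0 -> substrate=0 bound=0 product=0
t=1: arr=3 -> substrate=1 bound=2 product=0
t=2: arr=1 -> substrate=2 bound=2 product=0
t=3: arr=3 -> substrate=5 bound=2 product=0
t=4: arr=0 -> substrate=5 bound=2 product=0
t=5: arr=3 -> substrate=6 bound=2 product=2
t=6: arr=3 -> substrate=9 bound=2 product=2
t=7: arr=0 -> substrate=9 bound=2 product=2
t=8: arr=1 -> substrate=10 bound=2 product=2
t=9: arr=2 -> substrate=10 bound=2 product=4
t=10: arr=0 -> substrate=10 bound=2 product=4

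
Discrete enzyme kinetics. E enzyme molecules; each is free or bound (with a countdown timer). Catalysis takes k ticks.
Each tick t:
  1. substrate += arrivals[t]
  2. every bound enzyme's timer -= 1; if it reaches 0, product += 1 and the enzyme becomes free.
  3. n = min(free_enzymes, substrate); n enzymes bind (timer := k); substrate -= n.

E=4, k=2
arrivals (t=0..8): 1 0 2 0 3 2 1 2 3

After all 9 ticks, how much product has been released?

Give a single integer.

t=0: arr=1 -> substrate=0 bound=1 product=0
t=1: arr=0 -> substrate=0 bound=1 product=0
t=2: arr=2 -> substrate=0 bound=2 product=1
t=3: arr=0 -> substrate=0 bound=2 product=1
t=4: arr=3 -> substrate=0 bound=3 product=3
t=5: arr=2 -> substrate=1 bound=4 product=3
t=6: arr=1 -> substrate=0 bound=3 product=6
t=7: arr=2 -> substrate=0 bound=4 product=7
t=8: arr=3 -> substrate=1 bound=4 product=9

Answer: 9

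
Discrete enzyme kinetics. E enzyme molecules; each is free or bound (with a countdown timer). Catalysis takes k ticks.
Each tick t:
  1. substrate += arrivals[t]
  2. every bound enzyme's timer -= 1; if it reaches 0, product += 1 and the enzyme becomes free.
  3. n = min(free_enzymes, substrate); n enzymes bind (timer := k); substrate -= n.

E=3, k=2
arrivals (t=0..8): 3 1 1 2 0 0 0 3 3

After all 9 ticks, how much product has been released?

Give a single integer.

Answer: 7

Derivation:
t=0: arr=3 -> substrate=0 bound=3 product=0
t=1: arr=1 -> substrate=1 bound=3 product=0
t=2: arr=1 -> substrate=0 bound=2 product=3
t=3: arr=2 -> substrate=1 bound=3 product=3
t=4: arr=0 -> substrate=0 bound=2 product=5
t=5: arr=0 -> substrate=0 bound=1 product=6
t=6: arr=0 -> substrate=0 bound=0 product=7
t=7: arr=3 -> substrate=0 bound=3 product=7
t=8: arr=3 -> substrate=3 bound=3 product=7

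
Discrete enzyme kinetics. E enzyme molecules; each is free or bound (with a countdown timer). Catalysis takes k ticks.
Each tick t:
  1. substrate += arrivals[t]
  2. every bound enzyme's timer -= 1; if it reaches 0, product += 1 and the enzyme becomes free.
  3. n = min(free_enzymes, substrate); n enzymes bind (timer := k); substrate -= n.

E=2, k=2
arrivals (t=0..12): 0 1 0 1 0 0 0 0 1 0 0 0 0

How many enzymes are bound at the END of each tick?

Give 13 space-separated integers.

t=0: arr=0 -> substrate=0 bound=0 product=0
t=1: arr=1 -> substrate=0 bound=1 product=0
t=2: arr=0 -> substrate=0 bound=1 product=0
t=3: arr=1 -> substrate=0 bound=1 product=1
t=4: arr=0 -> substrate=0 bound=1 product=1
t=5: arr=0 -> substrate=0 bound=0 product=2
t=6: arr=0 -> substrate=0 bound=0 product=2
t=7: arr=0 -> substrate=0 bound=0 product=2
t=8: arr=1 -> substrate=0 bound=1 product=2
t=9: arr=0 -> substrate=0 bound=1 product=2
t=10: arr=0 -> substrate=0 bound=0 product=3
t=11: arr=0 -> substrate=0 bound=0 product=3
t=12: arr=0 -> substrate=0 bound=0 product=3

Answer: 0 1 1 1 1 0 0 0 1 1 0 0 0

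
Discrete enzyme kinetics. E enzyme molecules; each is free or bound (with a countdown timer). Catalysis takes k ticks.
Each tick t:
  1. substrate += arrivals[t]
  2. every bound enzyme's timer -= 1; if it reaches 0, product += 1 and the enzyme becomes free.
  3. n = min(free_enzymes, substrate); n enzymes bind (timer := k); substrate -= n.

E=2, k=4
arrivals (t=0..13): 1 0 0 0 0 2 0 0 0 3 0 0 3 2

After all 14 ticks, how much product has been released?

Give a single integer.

Answer: 5

Derivation:
t=0: arr=1 -> substrate=0 bound=1 product=0
t=1: arr=0 -> substrate=0 bound=1 product=0
t=2: arr=0 -> substrate=0 bound=1 product=0
t=3: arr=0 -> substrate=0 bound=1 product=0
t=4: arr=0 -> substrate=0 bound=0 product=1
t=5: arr=2 -> substrate=0 bound=2 product=1
t=6: arr=0 -> substrate=0 bound=2 product=1
t=7: arr=0 -> substrate=0 bound=2 product=1
t=8: arr=0 -> substrate=0 bound=2 product=1
t=9: arr=3 -> substrate=1 bound=2 product=3
t=10: arr=0 -> substrate=1 bound=2 product=3
t=11: arr=0 -> substrate=1 bound=2 product=3
t=12: arr=3 -> substrate=4 bound=2 product=3
t=13: arr=2 -> substrate=4 bound=2 product=5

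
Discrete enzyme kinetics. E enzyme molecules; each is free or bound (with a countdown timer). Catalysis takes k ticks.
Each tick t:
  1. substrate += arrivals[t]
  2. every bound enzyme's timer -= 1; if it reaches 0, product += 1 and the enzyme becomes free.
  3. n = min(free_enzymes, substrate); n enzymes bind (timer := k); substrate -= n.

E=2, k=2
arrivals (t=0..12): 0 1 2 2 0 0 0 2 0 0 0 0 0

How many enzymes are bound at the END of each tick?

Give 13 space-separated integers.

Answer: 0 1 2 2 2 2 1 2 2 0 0 0 0

Derivation:
t=0: arr=0 -> substrate=0 bound=0 product=0
t=1: arr=1 -> substrate=0 bound=1 product=0
t=2: arr=2 -> substrate=1 bound=2 product=0
t=3: arr=2 -> substrate=2 bound=2 product=1
t=4: arr=0 -> substrate=1 bound=2 product=2
t=5: arr=0 -> substrate=0 bound=2 product=3
t=6: arr=0 -> substrate=0 bound=1 product=4
t=7: arr=2 -> substrate=0 bound=2 product=5
t=8: arr=0 -> substrate=0 bound=2 product=5
t=9: arr=0 -> substrate=0 bound=0 product=7
t=10: arr=0 -> substrate=0 bound=0 product=7
t=11: arr=0 -> substrate=0 bound=0 product=7
t=12: arr=0 -> substrate=0 bound=0 product=7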